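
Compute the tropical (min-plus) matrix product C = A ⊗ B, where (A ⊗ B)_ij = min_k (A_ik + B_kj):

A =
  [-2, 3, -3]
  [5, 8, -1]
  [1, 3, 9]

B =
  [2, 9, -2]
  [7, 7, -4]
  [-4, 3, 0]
A ⊗ B =
  [-7, 0, -4]
  [-5, 2, -1]
  [3, 10, -1]

Apply the min-plus product entry-by-entry:
  C[0][0] = min over k of (A[0][0] + B[0][0] = -2 + 2 = 0, A[0][1] + B[1][0] = 3 + 7 = 10, A[0][2] + B[2][0] = -3 + -4 = -7) = -7 (attained at k = 2)
  C[0][1] = min over k of (A[0][0] + B[0][1] = -2 + 9 = 7, A[0][1] + B[1][1] = 3 + 7 = 10, A[0][2] + B[2][1] = -3 + 3 = 0) = 0 (attained at k = 2)
  C[0][2] = min over k of (A[0][0] + B[0][2] = -2 + -2 = -4, A[0][1] + B[1][2] = 3 + -4 = -1, A[0][2] + B[2][2] = -3 + 0 = -3) = -4 (attained at k = 0)
  C[1][0] = min over k of (A[1][0] + B[0][0] = 5 + 2 = 7, A[1][1] + B[1][0] = 8 + 7 = 15, A[1][2] + B[2][0] = -1 + -4 = -5) = -5 (attained at k = 2)
  C[1][1] = min over k of (A[1][0] + B[0][1] = 5 + 9 = 14, A[1][1] + B[1][1] = 8 + 7 = 15, A[1][2] + B[2][1] = -1 + 3 = 2) = 2 (attained at k = 2)
  C[1][2] = min over k of (A[1][0] + B[0][2] = 5 + -2 = 3, A[1][1] + B[1][2] = 8 + -4 = 4, A[1][2] + B[2][2] = -1 + 0 = -1) = -1 (attained at k = 2)
  C[2][0] = min over k of (A[2][0] + B[0][0] = 1 + 2 = 3, A[2][1] + B[1][0] = 3 + 7 = 10, A[2][2] + B[2][0] = 9 + -4 = 5) = 3 (attained at k = 0)
  C[2][1] = min over k of (A[2][0] + B[0][1] = 1 + 9 = 10, A[2][1] + B[1][1] = 3 + 7 = 10, A[2][2] + B[2][1] = 9 + 3 = 12) = 10 (attained at k = 0)
  C[2][2] = min over k of (A[2][0] + B[0][2] = 1 + -2 = -1, A[2][1] + B[1][2] = 3 + -4 = -1, A[2][2] + B[2][2] = 9 + 0 = 9) = -1 (attained at k = 0)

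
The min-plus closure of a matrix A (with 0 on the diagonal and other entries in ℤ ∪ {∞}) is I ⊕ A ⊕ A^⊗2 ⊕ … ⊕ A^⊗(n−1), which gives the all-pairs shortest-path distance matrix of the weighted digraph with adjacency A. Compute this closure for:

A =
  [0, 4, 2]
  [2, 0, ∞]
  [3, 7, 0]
Closure =
  [0, 4, 2]
  [2, 0, 4]
  [3, 7, 0]

This is the Floyd-Warshall all-pairs shortest-path computation. For each intermediate vertex k = 0, 1, …, 2, update dist[i][j] ← min(dist[i][j], dist[i][k] + dist[k][j]). The final matrix gives, for each (i, j), the minimum total weight of any directed path from i to j (possibly empty when i = j).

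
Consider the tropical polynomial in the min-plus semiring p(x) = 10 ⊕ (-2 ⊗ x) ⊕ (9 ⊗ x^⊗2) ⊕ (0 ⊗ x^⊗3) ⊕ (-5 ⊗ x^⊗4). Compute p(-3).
p(-3) = -17

A tropical monomial a ⊗ x^⊗i evaluates to a + i · x. Evaluating each term at x = -3:
  Term 0 contributes 10 + 0 · -3 = 10
  Term 1 contributes -2 + 1 · -3 = -5
  Term 2 contributes 9 + 2 · -3 = 3
  Term 3 contributes 0 + 3 · -3 = -9
  Term 4 contributes -5 + 4 · -3 = -17
p(-3) = ⊕ of these = min[10, -5, 3, -9, -17] = -17.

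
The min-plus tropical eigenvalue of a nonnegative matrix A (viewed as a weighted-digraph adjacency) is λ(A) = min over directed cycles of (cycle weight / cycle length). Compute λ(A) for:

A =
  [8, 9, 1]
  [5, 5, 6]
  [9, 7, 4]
λ(A) = 4

Enumerate directed cycles and compute their means (weight / length). Sample:
  cycle 0 → 0: weight = 8, length = 1, mean = 8/1 ≈ 8.000
  cycle 1 → 1: weight = 5, length = 1, mean = 5/1 ≈ 5.000
  cycle 2 → 2: weight = 4, length = 1, mean = 4/1 ≈ 4.000
  cycle 0 → 1 → 0: weight = 14, length = 2, mean = 14/2 ≈ 7.000
  cycle 0 → 2 → 0: weight = 10, length = 2, mean = 10/2 ≈ 5.000
  cycle 1 → 0 → 1: weight = 14, length = 2, mean = 14/2 ≈ 7.000
Minimum mean = 4.000, attained e.g. along the cycle 2 → 2 with weight 4 and length 1. So λ(A) = 4/1 = 4.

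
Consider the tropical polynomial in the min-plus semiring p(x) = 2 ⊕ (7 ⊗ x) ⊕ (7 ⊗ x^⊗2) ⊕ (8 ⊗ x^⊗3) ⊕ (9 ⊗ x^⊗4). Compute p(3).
p(3) = 2

A tropical monomial a ⊗ x^⊗i evaluates to a + i · x. Evaluating each term at x = 3:
  Term 0 contributes 2 + 0 · 3 = 2
  Term 1 contributes 7 + 1 · 3 = 10
  Term 2 contributes 7 + 2 · 3 = 13
  Term 3 contributes 8 + 3 · 3 = 17
  Term 4 contributes 9 + 4 · 3 = 21
p(3) = ⊕ of these = min[2, 10, 13, 17, 21] = 2.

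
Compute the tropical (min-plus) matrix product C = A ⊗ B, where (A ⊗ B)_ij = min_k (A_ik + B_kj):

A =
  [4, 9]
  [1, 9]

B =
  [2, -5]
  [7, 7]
A ⊗ B =
  [6, -1]
  [3, -4]

Apply the min-plus product entry-by-entry:
  C[0][0] = min over k of (A[0][0] + B[0][0] = 4 + 2 = 6, A[0][1] + B[1][0] = 9 + 7 = 16) = 6 (attained at k = 0)
  C[0][1] = min over k of (A[0][0] + B[0][1] = 4 + -5 = -1, A[0][1] + B[1][1] = 9 + 7 = 16) = -1 (attained at k = 0)
  C[1][0] = min over k of (A[1][0] + B[0][0] = 1 + 2 = 3, A[1][1] + B[1][0] = 9 + 7 = 16) = 3 (attained at k = 0)
  C[1][1] = min over k of (A[1][0] + B[0][1] = 1 + -5 = -4, A[1][1] + B[1][1] = 9 + 7 = 16) = -4 (attained at k = 0)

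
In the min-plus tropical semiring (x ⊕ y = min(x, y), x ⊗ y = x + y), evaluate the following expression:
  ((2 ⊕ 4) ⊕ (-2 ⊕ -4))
((2 ⊕ 4) ⊕ (-2 ⊕ -4)) = -4

Expand innermost to outermost. Recall ⊕ takes the minimum of its arguments and ⊗ takes their sum. Working out the expression ((2 ⊕ 4) ⊕ (-2 ⊕ -4)) gives -4.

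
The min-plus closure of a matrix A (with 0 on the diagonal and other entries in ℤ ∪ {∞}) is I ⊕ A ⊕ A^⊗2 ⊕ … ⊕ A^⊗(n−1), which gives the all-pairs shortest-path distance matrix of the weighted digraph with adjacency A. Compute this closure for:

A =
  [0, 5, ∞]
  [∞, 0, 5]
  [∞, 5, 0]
Closure =
  [0, 5, 10]
  [∞, 0, 5]
  [∞, 5, 0]

This is the Floyd-Warshall all-pairs shortest-path computation. For each intermediate vertex k = 0, 1, …, 2, update dist[i][j] ← min(dist[i][j], dist[i][k] + dist[k][j]). The final matrix gives, for each (i, j), the minimum total weight of any directed path from i to j (possibly empty when i = j).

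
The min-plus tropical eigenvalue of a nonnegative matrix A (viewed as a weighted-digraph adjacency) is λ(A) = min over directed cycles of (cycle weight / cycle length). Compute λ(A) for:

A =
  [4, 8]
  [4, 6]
λ(A) = 4

Enumerate directed cycles and compute their means (weight / length). Sample:
  cycle 0 → 0: weight = 4, length = 1, mean = 4/1 ≈ 4.000
  cycle 1 → 1: weight = 6, length = 1, mean = 6/1 ≈ 6.000
  cycle 0 → 1 → 0: weight = 12, length = 2, mean = 12/2 ≈ 6.000
  cycle 1 → 0 → 1: weight = 12, length = 2, mean = 12/2 ≈ 6.000
Minimum mean = 4.000, attained e.g. along the cycle 0 → 0 with weight 4 and length 1. So λ(A) = 4/1 = 4.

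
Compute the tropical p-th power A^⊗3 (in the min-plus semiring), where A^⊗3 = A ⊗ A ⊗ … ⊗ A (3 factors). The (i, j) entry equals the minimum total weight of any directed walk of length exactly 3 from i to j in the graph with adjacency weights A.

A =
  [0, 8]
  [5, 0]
A^⊗3 =
  [0, 8]
  [5, 0]

Each entry (A^⊗3)_ij equals the minimum over all length-3 walks i = v_0 → v_1 → … → v_3 = j of Σ_t A[v_t][v_{t+1}]. For example, for (i, j) = (0, 1) we minimise over 4 possible intermediate vertex sequences; the minimum is 8, attained along the walk 0 → 0 → 0 → 1.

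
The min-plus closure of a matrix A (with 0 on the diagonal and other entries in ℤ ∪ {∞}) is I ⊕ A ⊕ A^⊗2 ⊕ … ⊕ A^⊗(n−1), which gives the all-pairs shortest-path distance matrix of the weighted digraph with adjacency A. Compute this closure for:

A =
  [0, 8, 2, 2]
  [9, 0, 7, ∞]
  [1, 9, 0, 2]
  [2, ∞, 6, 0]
Closure =
  [0, 8, 2, 2]
  [8, 0, 7, 9]
  [1, 9, 0, 2]
  [2, 10, 4, 0]

This is the Floyd-Warshall all-pairs shortest-path computation. For each intermediate vertex k = 0, 1, …, 3, update dist[i][j] ← min(dist[i][j], dist[i][k] + dist[k][j]). The final matrix gives, for each (i, j), the minimum total weight of any directed path from i to j (possibly empty when i = j).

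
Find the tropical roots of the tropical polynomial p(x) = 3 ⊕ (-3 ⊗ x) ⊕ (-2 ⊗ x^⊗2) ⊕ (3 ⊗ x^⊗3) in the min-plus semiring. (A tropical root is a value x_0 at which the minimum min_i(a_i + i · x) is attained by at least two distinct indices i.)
Roots: {-5, -1, 6}

Each tropical root is a break point of the lower envelope of the lines y = a_i + i · x (there are 4 lines, with slopes 0, 1, ..., 3). Only the lines that attain the minimum somewhere contribute to roots; other lines are dominated. Here the surviving (envelope) indices are i = 3, i = 2, i = 1, i = 0.
Intersections between consecutive envelope lines give the roots: for adjacent envelope indices i < j the intersection is x = (a_i − a_j) / (j − i). Reading off the sorted break points: {-5, -1, 6}.
Verification: at each break x_0, at least two indices attain the minimum of min_i(a_i + i · x_0).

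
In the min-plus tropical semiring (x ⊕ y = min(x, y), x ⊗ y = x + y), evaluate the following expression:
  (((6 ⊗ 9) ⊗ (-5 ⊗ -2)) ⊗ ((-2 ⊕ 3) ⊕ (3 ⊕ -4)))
(((6 ⊗ 9) ⊗ (-5 ⊗ -2)) ⊗ ((-2 ⊕ 3) ⊕ (3 ⊕ -4))) = 4

Expand innermost to outermost. Recall ⊕ takes the minimum of its arguments and ⊗ takes their sum. Working out the expression (((6 ⊗ 9) ⊗ (-5 ⊗ -2)) ⊗ ((-2 ⊕ 3) ⊕ (3 ⊕ -4))) gives 4.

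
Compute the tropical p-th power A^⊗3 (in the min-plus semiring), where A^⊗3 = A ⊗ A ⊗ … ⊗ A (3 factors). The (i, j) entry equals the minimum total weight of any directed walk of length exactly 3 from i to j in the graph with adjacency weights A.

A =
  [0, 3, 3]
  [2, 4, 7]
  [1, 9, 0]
A^⊗3 =
  [0, 3, 3]
  [2, 5, 5]
  [1, 4, 0]

Each entry (A^⊗3)_ij equals the minimum over all length-3 walks i = v_0 → v_1 → … → v_3 = j of Σ_t A[v_t][v_{t+1}]. For example, for (i, j) = (0, 2) we minimise over 9 possible intermediate vertex sequences; the minimum is 3, attained along the walk 0 → 0 → 0 → 2.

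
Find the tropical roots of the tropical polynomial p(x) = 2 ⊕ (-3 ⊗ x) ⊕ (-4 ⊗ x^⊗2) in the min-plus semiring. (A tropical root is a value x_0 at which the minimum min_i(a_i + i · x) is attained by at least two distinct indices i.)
Roots: {1, 5}

Each tropical root is a break point of the lower envelope of the lines y = a_i + i · x (there are 3 lines, with slopes 0, 1, ..., 2). Only the lines that attain the minimum somewhere contribute to roots; other lines are dominated. Here the surviving (envelope) indices are i = 2, i = 1, i = 0.
Intersections between consecutive envelope lines give the roots: for adjacent envelope indices i < j the intersection is x = (a_i − a_j) / (j − i). Reading off the sorted break points: {1, 5}.
Verification: at each break x_0, at least two indices attain the minimum of min_i(a_i + i · x_0).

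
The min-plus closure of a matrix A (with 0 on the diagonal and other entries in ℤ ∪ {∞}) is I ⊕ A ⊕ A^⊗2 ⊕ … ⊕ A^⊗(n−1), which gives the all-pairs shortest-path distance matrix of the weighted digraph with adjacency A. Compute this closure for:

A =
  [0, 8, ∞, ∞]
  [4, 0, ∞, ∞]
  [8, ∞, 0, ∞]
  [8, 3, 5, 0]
Closure =
  [0, 8, ∞, ∞]
  [4, 0, ∞, ∞]
  [8, 16, 0, ∞]
  [7, 3, 5, 0]

This is the Floyd-Warshall all-pairs shortest-path computation. For each intermediate vertex k = 0, 1, …, 3, update dist[i][j] ← min(dist[i][j], dist[i][k] + dist[k][j]). The final matrix gives, for each (i, j), the minimum total weight of any directed path from i to j (possibly empty when i = j).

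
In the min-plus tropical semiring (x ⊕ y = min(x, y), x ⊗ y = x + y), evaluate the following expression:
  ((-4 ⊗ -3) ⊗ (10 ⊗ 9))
((-4 ⊗ -3) ⊗ (10 ⊗ 9)) = 12

Expand innermost to outermost. Recall ⊕ takes the minimum of its arguments and ⊗ takes their sum. Working out the expression ((-4 ⊗ -3) ⊗ (10 ⊗ 9)) gives 12.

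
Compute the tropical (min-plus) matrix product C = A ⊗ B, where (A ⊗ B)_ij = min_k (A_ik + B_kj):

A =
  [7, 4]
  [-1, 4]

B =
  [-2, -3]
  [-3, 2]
A ⊗ B =
  [1, 4]
  [-3, -4]

Apply the min-plus product entry-by-entry:
  C[0][0] = min over k of (A[0][0] + B[0][0] = 7 + -2 = 5, A[0][1] + B[1][0] = 4 + -3 = 1) = 1 (attained at k = 1)
  C[0][1] = min over k of (A[0][0] + B[0][1] = 7 + -3 = 4, A[0][1] + B[1][1] = 4 + 2 = 6) = 4 (attained at k = 0)
  C[1][0] = min over k of (A[1][0] + B[0][0] = -1 + -2 = -3, A[1][1] + B[1][0] = 4 + -3 = 1) = -3 (attained at k = 0)
  C[1][1] = min over k of (A[1][0] + B[0][1] = -1 + -3 = -4, A[1][1] + B[1][1] = 4 + 2 = 6) = -4 (attained at k = 0)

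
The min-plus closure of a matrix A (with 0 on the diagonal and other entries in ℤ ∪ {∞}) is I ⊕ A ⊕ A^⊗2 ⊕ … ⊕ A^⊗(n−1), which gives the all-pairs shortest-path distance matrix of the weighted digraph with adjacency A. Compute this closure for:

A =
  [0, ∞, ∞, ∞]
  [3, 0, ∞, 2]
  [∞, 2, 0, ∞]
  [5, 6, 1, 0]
Closure =
  [0, ∞, ∞, ∞]
  [3, 0, 3, 2]
  [5, 2, 0, 4]
  [5, 3, 1, 0]

This is the Floyd-Warshall all-pairs shortest-path computation. For each intermediate vertex k = 0, 1, …, 3, update dist[i][j] ← min(dist[i][j], dist[i][k] + dist[k][j]). The final matrix gives, for each (i, j), the minimum total weight of any directed path from i to j (possibly empty when i = j).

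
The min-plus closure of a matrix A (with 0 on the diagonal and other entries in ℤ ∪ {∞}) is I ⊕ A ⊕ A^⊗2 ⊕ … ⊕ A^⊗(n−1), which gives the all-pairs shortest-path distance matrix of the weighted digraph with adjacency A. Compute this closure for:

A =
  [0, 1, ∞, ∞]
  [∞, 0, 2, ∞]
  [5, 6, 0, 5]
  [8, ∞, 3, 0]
Closure =
  [0, 1, 3, 8]
  [7, 0, 2, 7]
  [5, 6, 0, 5]
  [8, 9, 3, 0]

This is the Floyd-Warshall all-pairs shortest-path computation. For each intermediate vertex k = 0, 1, …, 3, update dist[i][j] ← min(dist[i][j], dist[i][k] + dist[k][j]). The final matrix gives, for each (i, j), the minimum total weight of any directed path from i to j (possibly empty when i = j).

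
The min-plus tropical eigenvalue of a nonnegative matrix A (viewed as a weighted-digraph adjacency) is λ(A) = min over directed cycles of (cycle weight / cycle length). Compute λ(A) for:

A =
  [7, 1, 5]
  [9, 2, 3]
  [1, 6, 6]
λ(A) = 5/3

Enumerate directed cycles and compute their means (weight / length). Sample:
  cycle 0 → 0: weight = 7, length = 1, mean = 7/1 ≈ 7.000
  cycle 1 → 1: weight = 2, length = 1, mean = 2/1 ≈ 2.000
  cycle 2 → 2: weight = 6, length = 1, mean = 6/1 ≈ 6.000
  cycle 0 → 1 → 0: weight = 10, length = 2, mean = 10/2 ≈ 5.000
  cycle 0 → 2 → 0: weight = 6, length = 2, mean = 6/2 ≈ 3.000
  cycle 1 → 0 → 1: weight = 10, length = 2, mean = 10/2 ≈ 5.000
Minimum mean = 1.667, attained e.g. along the cycle 0 → 1 → 2 → 0 with weight 5 and length 3. So λ(A) = 5/3 = 5/3.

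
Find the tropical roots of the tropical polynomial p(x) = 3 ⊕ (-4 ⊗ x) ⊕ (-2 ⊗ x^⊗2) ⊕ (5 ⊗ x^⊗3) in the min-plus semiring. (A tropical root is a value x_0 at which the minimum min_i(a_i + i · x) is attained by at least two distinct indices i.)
Roots: {-7, -2, 7}

Each tropical root is a break point of the lower envelope of the lines y = a_i + i · x (there are 4 lines, with slopes 0, 1, ..., 3). Only the lines that attain the minimum somewhere contribute to roots; other lines are dominated. Here the surviving (envelope) indices are i = 3, i = 2, i = 1, i = 0.
Intersections between consecutive envelope lines give the roots: for adjacent envelope indices i < j the intersection is x = (a_i − a_j) / (j − i). Reading off the sorted break points: {-7, -2, 7}.
Verification: at each break x_0, at least two indices attain the minimum of min_i(a_i + i · x_0).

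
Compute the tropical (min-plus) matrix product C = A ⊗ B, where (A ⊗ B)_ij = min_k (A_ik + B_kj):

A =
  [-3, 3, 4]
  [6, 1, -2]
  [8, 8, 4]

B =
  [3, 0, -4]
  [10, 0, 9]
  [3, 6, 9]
A ⊗ B =
  [0, -3, -7]
  [1, 1, 2]
  [7, 8, 4]

Apply the min-plus product entry-by-entry:
  C[0][0] = min over k of (A[0][0] + B[0][0] = -3 + 3 = 0, A[0][1] + B[1][0] = 3 + 10 = 13, A[0][2] + B[2][0] = 4 + 3 = 7) = 0 (attained at k = 0)
  C[0][1] = min over k of (A[0][0] + B[0][1] = -3 + 0 = -3, A[0][1] + B[1][1] = 3 + 0 = 3, A[0][2] + B[2][1] = 4 + 6 = 10) = -3 (attained at k = 0)
  C[0][2] = min over k of (A[0][0] + B[0][2] = -3 + -4 = -7, A[0][1] + B[1][2] = 3 + 9 = 12, A[0][2] + B[2][2] = 4 + 9 = 13) = -7 (attained at k = 0)
  C[1][0] = min over k of (A[1][0] + B[0][0] = 6 + 3 = 9, A[1][1] + B[1][0] = 1 + 10 = 11, A[1][2] + B[2][0] = -2 + 3 = 1) = 1 (attained at k = 2)
  C[1][1] = min over k of (A[1][0] + B[0][1] = 6 + 0 = 6, A[1][1] + B[1][1] = 1 + 0 = 1, A[1][2] + B[2][1] = -2 + 6 = 4) = 1 (attained at k = 1)
  C[1][2] = min over k of (A[1][0] + B[0][2] = 6 + -4 = 2, A[1][1] + B[1][2] = 1 + 9 = 10, A[1][2] + B[2][2] = -2 + 9 = 7) = 2 (attained at k = 0)
  C[2][0] = min over k of (A[2][0] + B[0][0] = 8 + 3 = 11, A[2][1] + B[1][0] = 8 + 10 = 18, A[2][2] + B[2][0] = 4 + 3 = 7) = 7 (attained at k = 2)
  C[2][1] = min over k of (A[2][0] + B[0][1] = 8 + 0 = 8, A[2][1] + B[1][1] = 8 + 0 = 8, A[2][2] + B[2][1] = 4 + 6 = 10) = 8 (attained at k = 0)
  C[2][2] = min over k of (A[2][0] + B[0][2] = 8 + -4 = 4, A[2][1] + B[1][2] = 8 + 9 = 17, A[2][2] + B[2][2] = 4 + 9 = 13) = 4 (attained at k = 0)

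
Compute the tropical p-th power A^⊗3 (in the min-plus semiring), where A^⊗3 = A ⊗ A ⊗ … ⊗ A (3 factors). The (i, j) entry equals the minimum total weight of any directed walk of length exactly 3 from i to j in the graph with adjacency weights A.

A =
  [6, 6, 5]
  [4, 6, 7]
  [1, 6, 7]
A^⊗3 =
  [12, 12, 11]
  [10, 14, 13]
  [7, 12, 12]

Each entry (A^⊗3)_ij equals the minimum over all length-3 walks i = v_0 → v_1 → … → v_3 = j of Σ_t A[v_t][v_{t+1}]. For example, for (i, j) = (0, 2) we minimise over 9 possible intermediate vertex sequences; the minimum is 11, attained along the walk 0 → 2 → 0 → 2.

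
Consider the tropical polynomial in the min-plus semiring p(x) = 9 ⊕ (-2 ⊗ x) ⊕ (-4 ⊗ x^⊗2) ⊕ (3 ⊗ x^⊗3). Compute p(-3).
p(-3) = -10

A tropical monomial a ⊗ x^⊗i evaluates to a + i · x. Evaluating each term at x = -3:
  Term 0 contributes 9 + 0 · -3 = 9
  Term 1 contributes -2 + 1 · -3 = -5
  Term 2 contributes -4 + 2 · -3 = -10
  Term 3 contributes 3 + 3 · -3 = -6
p(-3) = ⊕ of these = min[9, -5, -10, -6] = -10.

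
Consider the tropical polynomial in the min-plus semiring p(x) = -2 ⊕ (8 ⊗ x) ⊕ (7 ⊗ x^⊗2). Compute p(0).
p(0) = -2

A tropical monomial a ⊗ x^⊗i evaluates to a + i · x. Evaluating each term at x = 0:
  Term 0 contributes -2 + 0 · 0 = -2
  Term 1 contributes 8 + 1 · 0 = 8
  Term 2 contributes 7 + 2 · 0 = 7
p(0) = ⊕ of these = min[-2, 8, 7] = -2.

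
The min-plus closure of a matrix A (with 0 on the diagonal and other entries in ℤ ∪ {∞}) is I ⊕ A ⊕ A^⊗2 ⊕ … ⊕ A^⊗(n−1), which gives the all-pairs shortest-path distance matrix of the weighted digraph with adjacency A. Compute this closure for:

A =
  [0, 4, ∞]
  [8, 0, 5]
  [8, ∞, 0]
Closure =
  [0, 4, 9]
  [8, 0, 5]
  [8, 12, 0]

This is the Floyd-Warshall all-pairs shortest-path computation. For each intermediate vertex k = 0, 1, …, 2, update dist[i][j] ← min(dist[i][j], dist[i][k] + dist[k][j]). The final matrix gives, for each (i, j), the minimum total weight of any directed path from i to j (possibly empty when i = j).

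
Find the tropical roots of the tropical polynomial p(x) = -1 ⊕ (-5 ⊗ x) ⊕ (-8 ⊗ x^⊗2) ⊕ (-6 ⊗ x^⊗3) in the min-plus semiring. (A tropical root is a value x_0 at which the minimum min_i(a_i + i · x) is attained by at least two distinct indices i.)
Roots: {-2, 3, 4}

Each tropical root is a break point of the lower envelope of the lines y = a_i + i · x (there are 4 lines, with slopes 0, 1, ..., 3). Only the lines that attain the minimum somewhere contribute to roots; other lines are dominated. Here the surviving (envelope) indices are i = 3, i = 2, i = 1, i = 0.
Intersections between consecutive envelope lines give the roots: for adjacent envelope indices i < j the intersection is x = (a_i − a_j) / (j − i). Reading off the sorted break points: {-2, 3, 4}.
Verification: at each break x_0, at least two indices attain the minimum of min_i(a_i + i · x_0).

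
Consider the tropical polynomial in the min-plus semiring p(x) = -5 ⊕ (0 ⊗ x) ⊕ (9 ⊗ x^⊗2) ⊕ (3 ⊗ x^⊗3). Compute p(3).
p(3) = -5

A tropical monomial a ⊗ x^⊗i evaluates to a + i · x. Evaluating each term at x = 3:
  Term 0 contributes -5 + 0 · 3 = -5
  Term 1 contributes 0 + 1 · 3 = 3
  Term 2 contributes 9 + 2 · 3 = 15
  Term 3 contributes 3 + 3 · 3 = 12
p(3) = ⊕ of these = min[-5, 3, 15, 12] = -5.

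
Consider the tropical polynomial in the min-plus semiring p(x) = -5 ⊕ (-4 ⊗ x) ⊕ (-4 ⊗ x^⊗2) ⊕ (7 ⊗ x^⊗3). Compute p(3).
p(3) = -5

A tropical monomial a ⊗ x^⊗i evaluates to a + i · x. Evaluating each term at x = 3:
  Term 0 contributes -5 + 0 · 3 = -5
  Term 1 contributes -4 + 1 · 3 = -1
  Term 2 contributes -4 + 2 · 3 = 2
  Term 3 contributes 7 + 3 · 3 = 16
p(3) = ⊕ of these = min[-5, -1, 2, 16] = -5.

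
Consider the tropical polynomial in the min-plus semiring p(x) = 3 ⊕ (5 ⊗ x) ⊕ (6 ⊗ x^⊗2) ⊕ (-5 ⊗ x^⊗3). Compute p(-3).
p(-3) = -14

A tropical monomial a ⊗ x^⊗i evaluates to a + i · x. Evaluating each term at x = -3:
  Term 0 contributes 3 + 0 · -3 = 3
  Term 1 contributes 5 + 1 · -3 = 2
  Term 2 contributes 6 + 2 · -3 = 0
  Term 3 contributes -5 + 3 · -3 = -14
p(-3) = ⊕ of these = min[3, 2, 0, -14] = -14.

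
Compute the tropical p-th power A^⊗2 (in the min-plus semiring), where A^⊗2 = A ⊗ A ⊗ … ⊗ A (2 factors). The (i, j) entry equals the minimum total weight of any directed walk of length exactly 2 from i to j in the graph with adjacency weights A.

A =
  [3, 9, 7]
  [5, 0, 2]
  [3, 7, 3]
A^⊗2 =
  [6, 9, 10]
  [5, 0, 2]
  [6, 7, 6]

Each entry (A^⊗2)_ij equals the minimum over all length-2 walks i = v_0 → v_1 → … → v_2 = j of Σ_t A[v_t][v_{t+1}]. For example, for (i, j) = (0, 2) we minimise over 3 possible intermediate vertex sequences; the minimum is 10, attained along the walk 0 → 0 → 2.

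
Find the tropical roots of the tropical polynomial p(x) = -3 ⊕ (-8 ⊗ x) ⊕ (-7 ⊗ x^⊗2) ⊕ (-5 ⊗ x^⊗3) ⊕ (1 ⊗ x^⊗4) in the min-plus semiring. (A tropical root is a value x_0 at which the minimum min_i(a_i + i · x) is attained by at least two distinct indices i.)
Roots: {-6, -2, -1, 5}

Each tropical root is a break point of the lower envelope of the lines y = a_i + i · x (there are 5 lines, with slopes 0, 1, ..., 4). Only the lines that attain the minimum somewhere contribute to roots; other lines are dominated. Here the surviving (envelope) indices are i = 4, i = 3, i = 2, i = 1, i = 0.
Intersections between consecutive envelope lines give the roots: for adjacent envelope indices i < j the intersection is x = (a_i − a_j) / (j − i). Reading off the sorted break points: {-6, -2, -1, 5}.
Verification: at each break x_0, at least two indices attain the minimum of min_i(a_i + i · x_0).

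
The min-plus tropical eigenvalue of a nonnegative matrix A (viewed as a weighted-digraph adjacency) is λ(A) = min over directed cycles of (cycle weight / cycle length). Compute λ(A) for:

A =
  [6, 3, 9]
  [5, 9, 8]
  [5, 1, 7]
λ(A) = 4

Enumerate directed cycles and compute their means (weight / length). Sample:
  cycle 0 → 0: weight = 6, length = 1, mean = 6/1 ≈ 6.000
  cycle 1 → 1: weight = 9, length = 1, mean = 9/1 ≈ 9.000
  cycle 2 → 2: weight = 7, length = 1, mean = 7/1 ≈ 7.000
  cycle 0 → 1 → 0: weight = 8, length = 2, mean = 8/2 ≈ 4.000
  cycle 0 → 2 → 0: weight = 14, length = 2, mean = 14/2 ≈ 7.000
  cycle 1 → 0 → 1: weight = 8, length = 2, mean = 8/2 ≈ 4.000
Minimum mean = 4.000, attained e.g. along the cycle 0 → 1 → 0 with weight 8 and length 2. So λ(A) = 8/2 = 4.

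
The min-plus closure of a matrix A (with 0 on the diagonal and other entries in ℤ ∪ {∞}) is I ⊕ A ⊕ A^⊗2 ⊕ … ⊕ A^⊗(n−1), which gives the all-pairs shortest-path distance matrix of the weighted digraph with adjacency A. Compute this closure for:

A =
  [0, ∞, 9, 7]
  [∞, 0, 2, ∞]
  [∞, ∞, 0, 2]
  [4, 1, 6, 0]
Closure =
  [0, 8, 9, 7]
  [8, 0, 2, 4]
  [6, 3, 0, 2]
  [4, 1, 3, 0]

This is the Floyd-Warshall all-pairs shortest-path computation. For each intermediate vertex k = 0, 1, …, 3, update dist[i][j] ← min(dist[i][j], dist[i][k] + dist[k][j]). The final matrix gives, for each (i, j), the minimum total weight of any directed path from i to j (possibly empty when i = j).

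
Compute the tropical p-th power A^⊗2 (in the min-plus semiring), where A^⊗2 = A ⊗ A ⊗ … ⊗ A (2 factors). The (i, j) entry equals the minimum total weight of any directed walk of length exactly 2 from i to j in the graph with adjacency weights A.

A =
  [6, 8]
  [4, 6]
A^⊗2 =
  [12, 14]
  [10, 12]

Each entry (A^⊗2)_ij equals the minimum over all length-2 walks i = v_0 → v_1 → … → v_2 = j of Σ_t A[v_t][v_{t+1}]. For example, for (i, j) = (0, 1) we minimise over 2 possible intermediate vertex sequences; the minimum is 14, attained along the walk 0 → 0 → 1.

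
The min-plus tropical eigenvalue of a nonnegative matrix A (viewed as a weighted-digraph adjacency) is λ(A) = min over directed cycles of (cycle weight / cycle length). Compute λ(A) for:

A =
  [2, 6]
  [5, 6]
λ(A) = 2

Enumerate directed cycles and compute their means (weight / length). Sample:
  cycle 0 → 0: weight = 2, length = 1, mean = 2/1 ≈ 2.000
  cycle 1 → 1: weight = 6, length = 1, mean = 6/1 ≈ 6.000
  cycle 0 → 1 → 0: weight = 11, length = 2, mean = 11/2 ≈ 5.500
  cycle 1 → 0 → 1: weight = 11, length = 2, mean = 11/2 ≈ 5.500
Minimum mean = 2.000, attained e.g. along the cycle 0 → 0 with weight 2 and length 1. So λ(A) = 2/1 = 2.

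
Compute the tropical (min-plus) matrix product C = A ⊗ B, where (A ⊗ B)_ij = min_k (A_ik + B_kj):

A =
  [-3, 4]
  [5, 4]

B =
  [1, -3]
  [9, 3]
A ⊗ B =
  [-2, -6]
  [6, 2]

Apply the min-plus product entry-by-entry:
  C[0][0] = min over k of (A[0][0] + B[0][0] = -3 + 1 = -2, A[0][1] + B[1][0] = 4 + 9 = 13) = -2 (attained at k = 0)
  C[0][1] = min over k of (A[0][0] + B[0][1] = -3 + -3 = -6, A[0][1] + B[1][1] = 4 + 3 = 7) = -6 (attained at k = 0)
  C[1][0] = min over k of (A[1][0] + B[0][0] = 5 + 1 = 6, A[1][1] + B[1][0] = 4 + 9 = 13) = 6 (attained at k = 0)
  C[1][1] = min over k of (A[1][0] + B[0][1] = 5 + -3 = 2, A[1][1] + B[1][1] = 4 + 3 = 7) = 2 (attained at k = 0)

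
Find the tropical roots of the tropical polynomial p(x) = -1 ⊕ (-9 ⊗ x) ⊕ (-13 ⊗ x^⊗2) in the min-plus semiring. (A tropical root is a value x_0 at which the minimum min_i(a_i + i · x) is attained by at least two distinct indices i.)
Roots: {4, 8}

Each tropical root is a break point of the lower envelope of the lines y = a_i + i · x (there are 3 lines, with slopes 0, 1, ..., 2). Only the lines that attain the minimum somewhere contribute to roots; other lines are dominated. Here the surviving (envelope) indices are i = 2, i = 1, i = 0.
Intersections between consecutive envelope lines give the roots: for adjacent envelope indices i < j the intersection is x = (a_i − a_j) / (j − i). Reading off the sorted break points: {4, 8}.
Verification: at each break x_0, at least two indices attain the minimum of min_i(a_i + i · x_0).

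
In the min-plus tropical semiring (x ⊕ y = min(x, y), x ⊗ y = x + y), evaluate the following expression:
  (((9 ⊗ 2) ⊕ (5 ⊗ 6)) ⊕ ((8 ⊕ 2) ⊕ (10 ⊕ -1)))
(((9 ⊗ 2) ⊕ (5 ⊗ 6)) ⊕ ((8 ⊕ 2) ⊕ (10 ⊕ -1))) = -1

Expand innermost to outermost. Recall ⊕ takes the minimum of its arguments and ⊗ takes their sum. Working out the expression (((9 ⊗ 2) ⊕ (5 ⊗ 6)) ⊕ ((8 ⊕ 2) ⊕ (10 ⊕ -1))) gives -1.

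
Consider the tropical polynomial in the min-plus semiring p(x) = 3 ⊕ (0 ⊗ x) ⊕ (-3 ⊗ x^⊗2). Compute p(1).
p(1) = -1

A tropical monomial a ⊗ x^⊗i evaluates to a + i · x. Evaluating each term at x = 1:
  Term 0 contributes 3 + 0 · 1 = 3
  Term 1 contributes 0 + 1 · 1 = 1
  Term 2 contributes -3 + 2 · 1 = -1
p(1) = ⊕ of these = min[3, 1, -1] = -1.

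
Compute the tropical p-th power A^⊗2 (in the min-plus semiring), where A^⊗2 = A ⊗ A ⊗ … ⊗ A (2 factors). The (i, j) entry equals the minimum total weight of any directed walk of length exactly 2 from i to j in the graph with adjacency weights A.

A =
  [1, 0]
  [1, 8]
A^⊗2 =
  [1, 1]
  [2, 1]

Each entry (A^⊗2)_ij equals the minimum over all length-2 walks i = v_0 → v_1 → … → v_2 = j of Σ_t A[v_t][v_{t+1}]. For example, for (i, j) = (0, 1) we minimise over 2 possible intermediate vertex sequences; the minimum is 1, attained along the walk 0 → 0 → 1.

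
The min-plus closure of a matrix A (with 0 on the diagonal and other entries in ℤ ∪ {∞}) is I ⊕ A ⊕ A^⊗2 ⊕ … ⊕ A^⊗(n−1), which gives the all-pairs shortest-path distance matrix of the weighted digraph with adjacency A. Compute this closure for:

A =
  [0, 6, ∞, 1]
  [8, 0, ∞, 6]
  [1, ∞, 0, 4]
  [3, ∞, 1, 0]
Closure =
  [0, 6, 2, 1]
  [8, 0, 7, 6]
  [1, 7, 0, 2]
  [2, 8, 1, 0]

This is the Floyd-Warshall all-pairs shortest-path computation. For each intermediate vertex k = 0, 1, …, 3, update dist[i][j] ← min(dist[i][j], dist[i][k] + dist[k][j]). The final matrix gives, for each (i, j), the minimum total weight of any directed path from i to j (possibly empty when i = j).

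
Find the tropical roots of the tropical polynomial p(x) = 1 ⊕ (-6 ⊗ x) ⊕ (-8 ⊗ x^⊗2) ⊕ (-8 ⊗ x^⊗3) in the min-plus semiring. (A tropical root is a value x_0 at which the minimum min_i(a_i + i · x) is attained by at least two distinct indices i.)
Roots: {0, 2, 7}

Each tropical root is a break point of the lower envelope of the lines y = a_i + i · x (there are 4 lines, with slopes 0, 1, ..., 3). Only the lines that attain the minimum somewhere contribute to roots; other lines are dominated. Here the surviving (envelope) indices are i = 3, i = 2, i = 1, i = 0.
Intersections between consecutive envelope lines give the roots: for adjacent envelope indices i < j the intersection is x = (a_i − a_j) / (j − i). Reading off the sorted break points: {0, 2, 7}.
Verification: at each break x_0, at least two indices attain the minimum of min_i(a_i + i · x_0).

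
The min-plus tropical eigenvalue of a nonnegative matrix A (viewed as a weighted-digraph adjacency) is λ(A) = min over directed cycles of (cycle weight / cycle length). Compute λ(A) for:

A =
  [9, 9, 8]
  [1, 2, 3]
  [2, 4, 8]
λ(A) = 2

Enumerate directed cycles and compute their means (weight / length). Sample:
  cycle 0 → 0: weight = 9, length = 1, mean = 9/1 ≈ 9.000
  cycle 1 → 1: weight = 2, length = 1, mean = 2/1 ≈ 2.000
  cycle 2 → 2: weight = 8, length = 1, mean = 8/1 ≈ 8.000
  cycle 0 → 1 → 0: weight = 10, length = 2, mean = 10/2 ≈ 5.000
  cycle 0 → 2 → 0: weight = 10, length = 2, mean = 10/2 ≈ 5.000
  cycle 1 → 0 → 1: weight = 10, length = 2, mean = 10/2 ≈ 5.000
Minimum mean = 2.000, attained e.g. along the cycle 1 → 1 with weight 2 and length 1. So λ(A) = 2/1 = 2.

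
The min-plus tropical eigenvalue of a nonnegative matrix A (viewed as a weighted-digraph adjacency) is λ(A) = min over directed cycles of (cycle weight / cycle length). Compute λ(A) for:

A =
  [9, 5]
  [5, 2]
λ(A) = 2

Enumerate directed cycles and compute their means (weight / length). Sample:
  cycle 0 → 0: weight = 9, length = 1, mean = 9/1 ≈ 9.000
  cycle 1 → 1: weight = 2, length = 1, mean = 2/1 ≈ 2.000
  cycle 0 → 1 → 0: weight = 10, length = 2, mean = 10/2 ≈ 5.000
  cycle 1 → 0 → 1: weight = 10, length = 2, mean = 10/2 ≈ 5.000
Minimum mean = 2.000, attained e.g. along the cycle 1 → 1 with weight 2 and length 1. So λ(A) = 2/1 = 2.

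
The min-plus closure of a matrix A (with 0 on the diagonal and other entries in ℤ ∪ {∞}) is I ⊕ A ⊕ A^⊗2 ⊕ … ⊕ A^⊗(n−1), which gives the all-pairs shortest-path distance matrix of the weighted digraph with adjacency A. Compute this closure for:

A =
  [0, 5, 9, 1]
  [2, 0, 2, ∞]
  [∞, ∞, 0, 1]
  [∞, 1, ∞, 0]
Closure =
  [0, 2, 4, 1]
  [2, 0, 2, 3]
  [4, 2, 0, 1]
  [3, 1, 3, 0]

This is the Floyd-Warshall all-pairs shortest-path computation. For each intermediate vertex k = 0, 1, …, 3, update dist[i][j] ← min(dist[i][j], dist[i][k] + dist[k][j]). The final matrix gives, for each (i, j), the minimum total weight of any directed path from i to j (possibly empty when i = j).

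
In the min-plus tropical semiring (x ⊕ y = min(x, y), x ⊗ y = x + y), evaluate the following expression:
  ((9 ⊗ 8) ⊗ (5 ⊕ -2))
((9 ⊗ 8) ⊗ (5 ⊕ -2)) = 15

Expand innermost to outermost. Recall ⊕ takes the minimum of its arguments and ⊗ takes their sum. Working out the expression ((9 ⊗ 8) ⊗ (5 ⊕ -2)) gives 15.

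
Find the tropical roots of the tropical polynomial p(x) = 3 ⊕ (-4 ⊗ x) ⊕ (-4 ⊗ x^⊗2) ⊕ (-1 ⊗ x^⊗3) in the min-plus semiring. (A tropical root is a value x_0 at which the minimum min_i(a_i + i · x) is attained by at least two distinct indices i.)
Roots: {-3, 0, 7}

Each tropical root is a break point of the lower envelope of the lines y = a_i + i · x (there are 4 lines, with slopes 0, 1, ..., 3). Only the lines that attain the minimum somewhere contribute to roots; other lines are dominated. Here the surviving (envelope) indices are i = 3, i = 2, i = 1, i = 0.
Intersections between consecutive envelope lines give the roots: for adjacent envelope indices i < j the intersection is x = (a_i − a_j) / (j − i). Reading off the sorted break points: {-3, 0, 7}.
Verification: at each break x_0, at least two indices attain the minimum of min_i(a_i + i · x_0).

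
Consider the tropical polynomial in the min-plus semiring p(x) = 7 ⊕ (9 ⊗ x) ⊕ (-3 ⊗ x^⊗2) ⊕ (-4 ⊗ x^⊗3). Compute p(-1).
p(-1) = -7

A tropical monomial a ⊗ x^⊗i evaluates to a + i · x. Evaluating each term at x = -1:
  Term 0 contributes 7 + 0 · -1 = 7
  Term 1 contributes 9 + 1 · -1 = 8
  Term 2 contributes -3 + 2 · -1 = -5
  Term 3 contributes -4 + 3 · -1 = -7
p(-1) = ⊕ of these = min[7, 8, -5, -7] = -7.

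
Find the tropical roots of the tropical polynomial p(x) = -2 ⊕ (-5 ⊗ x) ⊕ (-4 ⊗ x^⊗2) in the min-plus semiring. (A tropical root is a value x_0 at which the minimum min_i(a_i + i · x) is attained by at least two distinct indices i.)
Roots: {-1, 3}

Each tropical root is a break point of the lower envelope of the lines y = a_i + i · x (there are 3 lines, with slopes 0, 1, ..., 2). Only the lines that attain the minimum somewhere contribute to roots; other lines are dominated. Here the surviving (envelope) indices are i = 2, i = 1, i = 0.
Intersections between consecutive envelope lines give the roots: for adjacent envelope indices i < j the intersection is x = (a_i − a_j) / (j − i). Reading off the sorted break points: {-1, 3}.
Verification: at each break x_0, at least two indices attain the minimum of min_i(a_i + i · x_0).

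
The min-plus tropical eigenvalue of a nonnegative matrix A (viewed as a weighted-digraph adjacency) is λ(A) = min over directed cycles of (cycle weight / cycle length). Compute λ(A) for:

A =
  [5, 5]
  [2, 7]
λ(A) = 7/2

Enumerate directed cycles and compute their means (weight / length). Sample:
  cycle 0 → 0: weight = 5, length = 1, mean = 5/1 ≈ 5.000
  cycle 1 → 1: weight = 7, length = 1, mean = 7/1 ≈ 7.000
  cycle 0 → 1 → 0: weight = 7, length = 2, mean = 7/2 ≈ 3.500
  cycle 1 → 0 → 1: weight = 7, length = 2, mean = 7/2 ≈ 3.500
Minimum mean = 3.500, attained e.g. along the cycle 0 → 1 → 0 with weight 7 and length 2. So λ(A) = 7/2 = 7/2.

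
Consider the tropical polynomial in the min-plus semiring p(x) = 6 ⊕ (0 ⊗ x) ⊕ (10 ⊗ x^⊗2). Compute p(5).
p(5) = 5

A tropical monomial a ⊗ x^⊗i evaluates to a + i · x. Evaluating each term at x = 5:
  Term 0 contributes 6 + 0 · 5 = 6
  Term 1 contributes 0 + 1 · 5 = 5
  Term 2 contributes 10 + 2 · 5 = 20
p(5) = ⊕ of these = min[6, 5, 20] = 5.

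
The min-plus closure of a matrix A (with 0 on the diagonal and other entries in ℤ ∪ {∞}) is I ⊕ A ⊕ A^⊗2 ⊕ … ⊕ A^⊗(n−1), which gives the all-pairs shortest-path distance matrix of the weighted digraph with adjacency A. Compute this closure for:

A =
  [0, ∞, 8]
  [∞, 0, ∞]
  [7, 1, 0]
Closure =
  [0, 9, 8]
  [∞, 0, ∞]
  [7, 1, 0]

This is the Floyd-Warshall all-pairs shortest-path computation. For each intermediate vertex k = 0, 1, …, 2, update dist[i][j] ← min(dist[i][j], dist[i][k] + dist[k][j]). The final matrix gives, for each (i, j), the minimum total weight of any directed path from i to j (possibly empty when i = j).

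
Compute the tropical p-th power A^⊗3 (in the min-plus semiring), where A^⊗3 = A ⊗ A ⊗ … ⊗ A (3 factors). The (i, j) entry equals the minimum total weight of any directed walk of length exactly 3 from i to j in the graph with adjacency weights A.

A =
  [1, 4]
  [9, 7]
A^⊗3 =
  [3, 6]
  [11, 14]

Each entry (A^⊗3)_ij equals the minimum over all length-3 walks i = v_0 → v_1 → … → v_3 = j of Σ_t A[v_t][v_{t+1}]. For example, for (i, j) = (0, 1) we minimise over 4 possible intermediate vertex sequences; the minimum is 6, attained along the walk 0 → 0 → 0 → 1.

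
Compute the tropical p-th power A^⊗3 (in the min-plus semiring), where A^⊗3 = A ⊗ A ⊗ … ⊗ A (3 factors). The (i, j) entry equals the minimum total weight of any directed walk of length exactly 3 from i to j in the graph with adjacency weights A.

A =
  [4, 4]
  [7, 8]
A^⊗3 =
  [12, 12]
  [15, 15]

Each entry (A^⊗3)_ij equals the minimum over all length-3 walks i = v_0 → v_1 → … → v_3 = j of Σ_t A[v_t][v_{t+1}]. For example, for (i, j) = (0, 1) we minimise over 4 possible intermediate vertex sequences; the minimum is 12, attained along the walk 0 → 0 → 0 → 1.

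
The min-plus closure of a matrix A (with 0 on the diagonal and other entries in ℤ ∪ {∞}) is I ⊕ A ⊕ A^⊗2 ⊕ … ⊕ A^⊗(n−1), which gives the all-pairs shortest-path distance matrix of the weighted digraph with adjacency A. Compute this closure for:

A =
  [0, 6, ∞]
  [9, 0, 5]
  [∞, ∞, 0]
Closure =
  [0, 6, 11]
  [9, 0, 5]
  [∞, ∞, 0]

This is the Floyd-Warshall all-pairs shortest-path computation. For each intermediate vertex k = 0, 1, …, 2, update dist[i][j] ← min(dist[i][j], dist[i][k] + dist[k][j]). The final matrix gives, for each (i, j), the minimum total weight of any directed path from i to j (possibly empty when i = j).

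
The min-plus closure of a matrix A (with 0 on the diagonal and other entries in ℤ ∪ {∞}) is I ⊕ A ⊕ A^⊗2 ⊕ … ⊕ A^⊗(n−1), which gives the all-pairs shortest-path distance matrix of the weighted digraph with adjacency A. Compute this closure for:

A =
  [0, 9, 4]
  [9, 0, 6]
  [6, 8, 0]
Closure =
  [0, 9, 4]
  [9, 0, 6]
  [6, 8, 0]

This is the Floyd-Warshall all-pairs shortest-path computation. For each intermediate vertex k = 0, 1, …, 2, update dist[i][j] ← min(dist[i][j], dist[i][k] + dist[k][j]). The final matrix gives, for each (i, j), the minimum total weight of any directed path from i to j (possibly empty when i = j).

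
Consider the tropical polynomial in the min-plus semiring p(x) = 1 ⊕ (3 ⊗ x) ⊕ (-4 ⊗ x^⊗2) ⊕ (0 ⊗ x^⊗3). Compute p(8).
p(8) = 1

A tropical monomial a ⊗ x^⊗i evaluates to a + i · x. Evaluating each term at x = 8:
  Term 0 contributes 1 + 0 · 8 = 1
  Term 1 contributes 3 + 1 · 8 = 11
  Term 2 contributes -4 + 2 · 8 = 12
  Term 3 contributes 0 + 3 · 8 = 24
p(8) = ⊕ of these = min[1, 11, 12, 24] = 1.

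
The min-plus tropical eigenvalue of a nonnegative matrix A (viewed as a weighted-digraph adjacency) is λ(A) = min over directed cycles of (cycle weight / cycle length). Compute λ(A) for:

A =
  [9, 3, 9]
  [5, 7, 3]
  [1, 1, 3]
λ(A) = 2

Enumerate directed cycles and compute their means (weight / length). Sample:
  cycle 0 → 0: weight = 9, length = 1, mean = 9/1 ≈ 9.000
  cycle 1 → 1: weight = 7, length = 1, mean = 7/1 ≈ 7.000
  cycle 2 → 2: weight = 3, length = 1, mean = 3/1 ≈ 3.000
  cycle 0 → 1 → 0: weight = 8, length = 2, mean = 8/2 ≈ 4.000
  cycle 0 → 2 → 0: weight = 10, length = 2, mean = 10/2 ≈ 5.000
  cycle 1 → 0 → 1: weight = 8, length = 2, mean = 8/2 ≈ 4.000
Minimum mean = 2.000, attained e.g. along the cycle 1 → 2 → 1 with weight 4 and length 2. So λ(A) = 4/2 = 2.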